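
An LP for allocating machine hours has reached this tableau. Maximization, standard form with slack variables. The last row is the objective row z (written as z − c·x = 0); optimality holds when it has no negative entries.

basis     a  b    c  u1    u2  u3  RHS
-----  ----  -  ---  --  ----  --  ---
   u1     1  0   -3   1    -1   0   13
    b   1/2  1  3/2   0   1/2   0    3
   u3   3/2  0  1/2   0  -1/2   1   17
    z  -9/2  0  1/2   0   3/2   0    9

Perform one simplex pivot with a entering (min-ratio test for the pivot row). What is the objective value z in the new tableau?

Ratio test on column a — row 1: 13/1 = 13; row 2: 3/(1/2) = 6; row 3: 17/(3/2) = 34/3. Minimum is 6 at row 2 (b leaves); pivot element 1/2.
Pivot on row 2; the z-row RHS becomes 9 − (-9/2)·6 = 36.

36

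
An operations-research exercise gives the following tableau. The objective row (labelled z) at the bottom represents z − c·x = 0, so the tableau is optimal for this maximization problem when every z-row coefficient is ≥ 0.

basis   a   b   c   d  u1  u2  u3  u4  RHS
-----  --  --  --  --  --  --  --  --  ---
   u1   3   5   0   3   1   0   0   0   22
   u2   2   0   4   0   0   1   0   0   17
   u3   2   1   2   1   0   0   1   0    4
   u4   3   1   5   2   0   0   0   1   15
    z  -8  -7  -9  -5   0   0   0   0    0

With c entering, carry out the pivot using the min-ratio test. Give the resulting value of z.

Ratio test on column c — row 1: entry 0 ≤ 0; row 2: 17/4 = 17/4; row 3: 4/2 = 2; row 4: 15/5 = 3. Minimum is 2 at row 3 (u3 leaves); pivot element 2.
Pivot on row 3; the z-row RHS becomes 0 − (-9)·2 = 18.

18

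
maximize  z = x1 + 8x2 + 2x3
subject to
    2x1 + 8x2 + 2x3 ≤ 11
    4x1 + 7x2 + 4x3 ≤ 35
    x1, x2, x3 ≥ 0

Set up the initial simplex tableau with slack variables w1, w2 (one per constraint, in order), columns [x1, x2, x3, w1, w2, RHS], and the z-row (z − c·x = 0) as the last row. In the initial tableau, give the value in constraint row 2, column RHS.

The RHS of constraint 2 is b_2 = 35.

35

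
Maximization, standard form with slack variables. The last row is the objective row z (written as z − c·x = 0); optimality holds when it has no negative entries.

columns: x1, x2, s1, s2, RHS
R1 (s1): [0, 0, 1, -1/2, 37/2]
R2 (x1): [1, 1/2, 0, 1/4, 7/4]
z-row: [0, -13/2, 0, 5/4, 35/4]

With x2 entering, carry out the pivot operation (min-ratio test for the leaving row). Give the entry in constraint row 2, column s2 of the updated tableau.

Ratio test on column x2 — row 1: entry 0 ≤ 0; row 2: (7/4)/(1/2) = 7/2. Minimum is 7/2 at row 2 (x1 leaves); pivot element 1/2.
Divide row 2 by 1/2; eliminate column x2 from the other rows.
In the new row 2, the s2 entry is the old entry divided by the pivot: (1/4)/(1/2) = 1/2.

1/2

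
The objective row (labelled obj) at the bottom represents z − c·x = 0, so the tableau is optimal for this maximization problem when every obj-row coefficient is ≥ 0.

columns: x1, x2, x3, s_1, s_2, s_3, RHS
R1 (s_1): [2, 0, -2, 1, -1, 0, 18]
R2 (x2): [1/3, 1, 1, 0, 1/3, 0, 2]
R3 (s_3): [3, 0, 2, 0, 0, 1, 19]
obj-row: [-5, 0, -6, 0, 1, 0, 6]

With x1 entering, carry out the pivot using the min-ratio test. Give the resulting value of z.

36

Ratio test on column x1 — row 1: 18/2 = 9; row 2: 2/(1/3) = 6; row 3: 19/3 = 19/3. Minimum is 6 at row 2 (x2 leaves); pivot element 1/3.
Pivot on row 2; the obj-row RHS becomes 6 − (-5)·6 = 36.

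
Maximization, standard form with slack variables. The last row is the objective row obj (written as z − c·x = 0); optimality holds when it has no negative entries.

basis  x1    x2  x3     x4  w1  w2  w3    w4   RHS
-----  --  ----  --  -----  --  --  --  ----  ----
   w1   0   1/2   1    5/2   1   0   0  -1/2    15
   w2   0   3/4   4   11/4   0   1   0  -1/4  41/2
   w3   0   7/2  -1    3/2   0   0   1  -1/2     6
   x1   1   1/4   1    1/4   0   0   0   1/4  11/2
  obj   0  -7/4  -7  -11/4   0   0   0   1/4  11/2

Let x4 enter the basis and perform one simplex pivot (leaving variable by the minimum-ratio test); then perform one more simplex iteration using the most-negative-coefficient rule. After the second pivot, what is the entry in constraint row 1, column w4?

1/35

Ratio test on column x4 — row 1: 15/(5/2) = 6; row 2: (41/2)/(11/4) = 82/11; row 3: 6/(3/2) = 4; row 4: (11/2)/(1/4) = 22. Minimum is 4 at row 3 (w3 leaves); pivot element 3/2.
Divide row 3 by 3/2; eliminate column x4 from the other rows.
Second iteration: most negative obj-row entry is -53/6 in column x3, so x3 enters.
Ratio test on column x3 — row 1: 5/(8/3) = 15/8; row 2: (19/2)/(35/6) = 57/35; row 3: entry -2/3 ≤ 0; row 4: (9/2)/(7/6) = 27/7. Minimum is 57/35 at row 2 (w2 leaves); pivot element 35/6.
Divide row 2 by 35/6; eliminate column x3 from the other rows.
After both pivots, the entry at constraint row 1, column w4 is 1/35.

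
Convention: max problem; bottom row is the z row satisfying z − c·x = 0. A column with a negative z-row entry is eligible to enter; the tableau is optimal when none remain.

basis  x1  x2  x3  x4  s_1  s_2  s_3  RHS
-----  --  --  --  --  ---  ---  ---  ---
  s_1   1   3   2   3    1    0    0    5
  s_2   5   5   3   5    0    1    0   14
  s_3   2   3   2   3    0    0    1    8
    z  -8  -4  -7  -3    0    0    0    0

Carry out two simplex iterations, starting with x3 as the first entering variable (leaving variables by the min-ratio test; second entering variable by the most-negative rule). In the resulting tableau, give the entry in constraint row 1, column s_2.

Ratio test on column x3 — row 1: 5/2 = 5/2; row 2: 14/3 = 14/3; row 3: 8/2 = 4. Minimum is 5/2 at row 1 (s_1 leaves); pivot element 2.
Divide row 1 by 2; eliminate column x3 from the other rows.
Second iteration: most negative z-row entry is -9/2 in column x1, so x1 enters.
Ratio test on column x1 — row 1: (5/2)/(1/2) = 5; row 2: (13/2)/(7/2) = 13/7; row 3: 3/1 = 3. Minimum is 13/7 at row 2 (s_2 leaves); pivot element 7/2.
Divide row 2 by 7/2; eliminate column x1 from the other rows.
After both pivots, the entry at constraint row 1, column s_2 is -1/7.

-1/7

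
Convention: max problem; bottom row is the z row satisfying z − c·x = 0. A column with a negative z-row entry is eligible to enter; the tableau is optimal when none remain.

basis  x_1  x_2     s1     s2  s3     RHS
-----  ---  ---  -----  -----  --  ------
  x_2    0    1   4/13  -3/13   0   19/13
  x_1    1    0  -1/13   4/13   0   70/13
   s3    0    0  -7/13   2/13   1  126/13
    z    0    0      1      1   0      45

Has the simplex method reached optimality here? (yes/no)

yes

Every z-row coefficient is ≥ 0, so the tableau is optimal.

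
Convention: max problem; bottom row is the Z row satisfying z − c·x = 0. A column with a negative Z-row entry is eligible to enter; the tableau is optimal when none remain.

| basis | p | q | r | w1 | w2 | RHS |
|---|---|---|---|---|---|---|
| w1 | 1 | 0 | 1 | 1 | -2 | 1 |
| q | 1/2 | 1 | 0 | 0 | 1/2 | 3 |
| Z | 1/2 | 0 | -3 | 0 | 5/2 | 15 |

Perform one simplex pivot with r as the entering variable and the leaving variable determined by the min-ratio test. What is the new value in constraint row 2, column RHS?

Ratio test on column r — row 1: 1/1 = 1; row 2: entry 0 ≤ 0. Minimum is 1 at row 1 (w1 leaves); pivot element 1.
Divide row 1 by 1; eliminate column r from the other rows.
Row 2 update in column RHS: 3 − 0·1 = 3.

3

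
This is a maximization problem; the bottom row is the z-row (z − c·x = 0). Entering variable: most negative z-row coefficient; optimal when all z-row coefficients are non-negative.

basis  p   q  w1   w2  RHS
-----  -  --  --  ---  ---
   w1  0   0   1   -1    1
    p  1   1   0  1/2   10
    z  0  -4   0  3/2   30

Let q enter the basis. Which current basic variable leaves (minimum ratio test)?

p

Column q entries and ratios — w1: 0 ≤ 0, skip; p: 10/1 = 10.
Smallest ratio is 10 in the row of p, so p leaves.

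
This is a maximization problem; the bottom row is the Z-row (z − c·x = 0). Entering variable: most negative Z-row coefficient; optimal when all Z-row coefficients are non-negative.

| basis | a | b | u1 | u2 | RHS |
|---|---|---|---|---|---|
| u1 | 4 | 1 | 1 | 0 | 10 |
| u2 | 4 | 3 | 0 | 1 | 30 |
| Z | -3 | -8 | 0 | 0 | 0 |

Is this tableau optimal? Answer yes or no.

The Z-row has a negative entry -8 in column b, so it is not optimal.

no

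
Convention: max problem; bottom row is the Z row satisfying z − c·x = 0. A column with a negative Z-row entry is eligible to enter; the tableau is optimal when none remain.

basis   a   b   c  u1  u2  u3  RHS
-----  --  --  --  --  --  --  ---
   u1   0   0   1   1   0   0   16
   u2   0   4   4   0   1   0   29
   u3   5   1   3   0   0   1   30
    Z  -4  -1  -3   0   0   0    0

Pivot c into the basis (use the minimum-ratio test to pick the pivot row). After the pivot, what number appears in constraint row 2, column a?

0

Ratio test on column c — row 1: 16/1 = 16; row 2: 29/4 = 29/4; row 3: 30/3 = 10. Minimum is 29/4 at row 2 (u2 leaves); pivot element 4.
Divide row 2 by 4; eliminate column c from the other rows.
In the new row 2, the a entry is the old entry divided by the pivot: 0/4 = 0.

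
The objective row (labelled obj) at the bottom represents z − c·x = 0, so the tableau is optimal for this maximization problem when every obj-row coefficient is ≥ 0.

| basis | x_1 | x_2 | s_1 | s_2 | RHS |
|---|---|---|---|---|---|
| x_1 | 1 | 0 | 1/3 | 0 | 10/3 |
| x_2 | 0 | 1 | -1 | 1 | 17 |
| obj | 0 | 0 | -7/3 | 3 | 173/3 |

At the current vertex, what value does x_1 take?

10/3

x_1 is basic (row 1); its value is the RHS of that row, 10/3.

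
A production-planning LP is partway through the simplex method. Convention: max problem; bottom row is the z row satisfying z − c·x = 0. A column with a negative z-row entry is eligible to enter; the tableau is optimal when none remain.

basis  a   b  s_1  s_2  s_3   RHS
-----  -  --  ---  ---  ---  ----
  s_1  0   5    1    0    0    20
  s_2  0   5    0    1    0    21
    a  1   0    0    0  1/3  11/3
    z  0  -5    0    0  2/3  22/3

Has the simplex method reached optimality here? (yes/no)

The z-row has a negative entry -5 in column b, so it is not optimal.

no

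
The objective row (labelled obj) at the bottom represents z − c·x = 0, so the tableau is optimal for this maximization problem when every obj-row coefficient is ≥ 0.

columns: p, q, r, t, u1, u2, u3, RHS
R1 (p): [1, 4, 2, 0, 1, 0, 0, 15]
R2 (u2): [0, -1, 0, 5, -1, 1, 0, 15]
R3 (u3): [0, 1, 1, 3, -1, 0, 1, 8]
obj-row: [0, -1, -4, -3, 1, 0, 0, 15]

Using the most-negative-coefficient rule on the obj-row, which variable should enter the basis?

r

Negative obj-row entries: q: -1, r: -4, t: -3.
The most negative is -4 in column r, so r enters.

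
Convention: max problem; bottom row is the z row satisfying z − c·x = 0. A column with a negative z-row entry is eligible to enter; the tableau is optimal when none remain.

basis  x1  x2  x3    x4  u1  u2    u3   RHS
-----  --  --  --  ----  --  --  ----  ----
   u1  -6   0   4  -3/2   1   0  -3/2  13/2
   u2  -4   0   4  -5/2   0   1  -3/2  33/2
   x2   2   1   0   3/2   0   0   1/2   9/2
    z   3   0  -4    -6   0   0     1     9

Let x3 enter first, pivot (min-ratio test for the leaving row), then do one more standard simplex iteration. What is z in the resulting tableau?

38

Ratio test on column x3 — row 1: (13/2)/4 = 13/8; row 2: (33/2)/4 = 33/8; row 3: entry 0 ≤ 0. Minimum is 13/8 at row 1 (u1 leaves); pivot element 4.
Pivot on row 1; the z-row RHS becomes 9 − (-4)·(13/8) = 31/2.
Next entering variable (most negative z-row entry -15/2): x4.
Ratio test on column x4 — row 1: entry -3/8 ≤ 0; row 2: entry -1 ≤ 0; row 3: (9/2)/(3/2) = 3. Minimum is 3 at row 3 (x2 leaves); pivot element 3/2.
After the second pivot the z-row RHS is 31/2 − (-15/2)·3 = 38.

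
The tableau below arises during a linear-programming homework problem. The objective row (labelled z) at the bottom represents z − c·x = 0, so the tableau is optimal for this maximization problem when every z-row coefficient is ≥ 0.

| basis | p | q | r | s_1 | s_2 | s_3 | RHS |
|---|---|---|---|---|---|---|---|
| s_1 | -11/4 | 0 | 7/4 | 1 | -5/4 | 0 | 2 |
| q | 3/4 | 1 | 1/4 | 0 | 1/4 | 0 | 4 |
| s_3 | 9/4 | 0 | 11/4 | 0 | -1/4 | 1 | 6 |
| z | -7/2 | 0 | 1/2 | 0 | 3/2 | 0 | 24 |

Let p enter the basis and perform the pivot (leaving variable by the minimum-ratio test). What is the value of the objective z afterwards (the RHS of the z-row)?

Ratio test on column p — row 1: entry -11/4 ≤ 0; row 2: 4/(3/4) = 16/3; row 3: 6/(9/4) = 8/3. Minimum is 8/3 at row 3 (s_3 leaves); pivot element 9/4.
Pivot on row 3; the z-row RHS becomes 24 − (-7/2)·(8/3) = 100/3.

100/3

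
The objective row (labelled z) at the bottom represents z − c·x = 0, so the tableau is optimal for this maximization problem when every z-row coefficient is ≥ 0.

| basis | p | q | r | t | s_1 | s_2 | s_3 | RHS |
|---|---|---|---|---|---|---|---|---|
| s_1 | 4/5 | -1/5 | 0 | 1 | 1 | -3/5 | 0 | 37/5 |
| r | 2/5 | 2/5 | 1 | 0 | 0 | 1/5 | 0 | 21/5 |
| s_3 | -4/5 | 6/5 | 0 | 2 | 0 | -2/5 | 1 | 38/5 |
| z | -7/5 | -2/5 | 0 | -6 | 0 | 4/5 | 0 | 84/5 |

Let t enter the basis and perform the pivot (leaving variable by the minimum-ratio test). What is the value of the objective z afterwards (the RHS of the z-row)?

198/5

Ratio test on column t — row 1: (37/5)/1 = 37/5; row 2: entry 0 ≤ 0; row 3: (38/5)/2 = 19/5. Minimum is 19/5 at row 3 (s_3 leaves); pivot element 2.
Pivot on row 3; the z-row RHS becomes 84/5 − (-6)·(19/5) = 198/5.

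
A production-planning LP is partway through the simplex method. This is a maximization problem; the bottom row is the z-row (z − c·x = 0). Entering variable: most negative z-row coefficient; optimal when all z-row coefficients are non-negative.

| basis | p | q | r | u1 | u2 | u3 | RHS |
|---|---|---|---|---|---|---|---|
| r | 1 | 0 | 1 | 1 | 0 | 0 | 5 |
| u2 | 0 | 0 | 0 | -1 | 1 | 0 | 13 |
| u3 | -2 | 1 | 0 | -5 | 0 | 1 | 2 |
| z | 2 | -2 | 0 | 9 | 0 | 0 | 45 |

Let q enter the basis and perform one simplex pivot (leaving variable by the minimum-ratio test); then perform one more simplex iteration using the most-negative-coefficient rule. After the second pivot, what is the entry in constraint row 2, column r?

Ratio test on column q — row 1: entry 0 ≤ 0; row 2: entry 0 ≤ 0; row 3: 2/1 = 2. Minimum is 2 at row 3 (u3 leaves); pivot element 1.
Divide row 3 by 1; eliminate column q from the other rows.
Second iteration: most negative z-row entry is -2 in column p, so p enters.
Ratio test on column p — row 1: 5/1 = 5; row 2: entry 0 ≤ 0; row 3: entry -2 ≤ 0. Minimum is 5 at row 1 (r leaves); pivot element 1.
Divide row 1 by 1; eliminate column p from the other rows.
After both pivots, the entry at constraint row 2, column r is 0.

0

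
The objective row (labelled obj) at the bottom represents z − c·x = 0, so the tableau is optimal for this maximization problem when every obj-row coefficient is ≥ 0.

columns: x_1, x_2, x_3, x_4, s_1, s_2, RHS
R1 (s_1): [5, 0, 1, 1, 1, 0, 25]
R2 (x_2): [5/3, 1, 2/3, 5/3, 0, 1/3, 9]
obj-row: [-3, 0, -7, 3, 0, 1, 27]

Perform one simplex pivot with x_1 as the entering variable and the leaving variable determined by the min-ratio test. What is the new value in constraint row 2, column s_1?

Ratio test on column x_1 — row 1: 25/5 = 5; row 2: 9/(5/3) = 27/5. Minimum is 5 at row 1 (s_1 leaves); pivot element 5.
Divide row 1 by 5; eliminate column x_1 from the other rows.
Row 2 update in column s_1: 0 − (5/3)·(1/5) = -1/3.

-1/3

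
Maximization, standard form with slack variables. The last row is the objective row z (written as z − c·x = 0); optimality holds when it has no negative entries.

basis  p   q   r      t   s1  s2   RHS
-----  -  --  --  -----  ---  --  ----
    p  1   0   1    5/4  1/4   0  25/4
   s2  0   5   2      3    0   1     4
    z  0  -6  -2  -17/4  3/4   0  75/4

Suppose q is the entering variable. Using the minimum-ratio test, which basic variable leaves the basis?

Column q entries and ratios — p: 0 ≤ 0, skip; s2: 4/5 = 4/5.
Smallest ratio is 4/5 in the row of s2, so s2 leaves.

s2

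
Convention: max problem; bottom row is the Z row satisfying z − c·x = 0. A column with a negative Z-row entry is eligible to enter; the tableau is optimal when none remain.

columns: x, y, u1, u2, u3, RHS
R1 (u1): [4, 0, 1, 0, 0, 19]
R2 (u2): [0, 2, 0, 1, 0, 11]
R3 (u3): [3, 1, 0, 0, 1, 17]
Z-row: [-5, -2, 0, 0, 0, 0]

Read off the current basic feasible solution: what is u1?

19

u1 is basic (row 1); its value is the RHS of that row, 19.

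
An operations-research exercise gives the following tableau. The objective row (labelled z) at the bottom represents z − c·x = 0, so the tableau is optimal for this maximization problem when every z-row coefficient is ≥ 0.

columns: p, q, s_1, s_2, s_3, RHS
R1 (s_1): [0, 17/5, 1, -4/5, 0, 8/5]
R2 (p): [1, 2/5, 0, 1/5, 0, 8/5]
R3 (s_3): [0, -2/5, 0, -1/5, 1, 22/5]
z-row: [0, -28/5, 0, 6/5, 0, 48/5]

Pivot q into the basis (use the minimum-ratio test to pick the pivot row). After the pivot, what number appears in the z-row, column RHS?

Ratio test on column q — row 1: (8/5)/(17/5) = 8/17; row 2: (8/5)/(2/5) = 4; row 3: entry -2/5 ≤ 0. Minimum is 8/17 at row 1 (s_1 leaves); pivot element 17/5.
Divide row 1 by 17/5; eliminate column q from the other rows.
z-row update in column RHS: 48/5 − (-28/5)·(8/17) = 208/17.

208/17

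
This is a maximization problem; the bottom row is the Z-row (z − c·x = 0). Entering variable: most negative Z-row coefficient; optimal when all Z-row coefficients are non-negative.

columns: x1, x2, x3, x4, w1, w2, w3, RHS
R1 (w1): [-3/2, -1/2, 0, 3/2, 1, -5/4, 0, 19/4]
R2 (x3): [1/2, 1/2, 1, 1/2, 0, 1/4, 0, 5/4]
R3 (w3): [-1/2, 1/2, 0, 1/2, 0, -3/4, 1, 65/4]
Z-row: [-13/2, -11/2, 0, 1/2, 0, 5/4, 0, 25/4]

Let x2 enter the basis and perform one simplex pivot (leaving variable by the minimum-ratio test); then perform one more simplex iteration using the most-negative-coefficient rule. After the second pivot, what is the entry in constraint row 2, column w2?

1/2

Ratio test on column x2 — row 1: entry -1/2 ≤ 0; row 2: (5/4)/(1/2) = 5/2; row 3: (65/4)/(1/2) = 65/2. Minimum is 5/2 at row 2 (x3 leaves); pivot element 1/2.
Divide row 2 by 1/2; eliminate column x2 from the other rows.
Second iteration: most negative Z-row entry is -1 in column x1, so x1 enters.
Ratio test on column x1 — row 1: entry -1 ≤ 0; row 2: (5/2)/1 = 5/2; row 3: entry -1 ≤ 0. Minimum is 5/2 at row 2 (x2 leaves); pivot element 1.
Divide row 2 by 1; eliminate column x1 from the other rows.
After both pivots, the entry at constraint row 2, column w2 is 1/2.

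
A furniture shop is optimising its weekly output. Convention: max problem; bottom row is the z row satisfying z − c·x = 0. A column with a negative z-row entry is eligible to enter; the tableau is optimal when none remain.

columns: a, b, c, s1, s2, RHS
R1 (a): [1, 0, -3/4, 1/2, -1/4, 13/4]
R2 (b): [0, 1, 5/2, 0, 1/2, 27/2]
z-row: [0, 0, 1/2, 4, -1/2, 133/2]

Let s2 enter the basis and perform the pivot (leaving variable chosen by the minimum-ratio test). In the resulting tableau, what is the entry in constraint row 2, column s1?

Ratio test on column s2 — row 1: entry -1/4 ≤ 0; row 2: (27/2)/(1/2) = 27. Minimum is 27 at row 2 (b leaves); pivot element 1/2.
Divide row 2 by 1/2; eliminate column s2 from the other rows.
In the new row 2, the s1 entry is the old entry divided by the pivot: 0/(1/2) = 0.

0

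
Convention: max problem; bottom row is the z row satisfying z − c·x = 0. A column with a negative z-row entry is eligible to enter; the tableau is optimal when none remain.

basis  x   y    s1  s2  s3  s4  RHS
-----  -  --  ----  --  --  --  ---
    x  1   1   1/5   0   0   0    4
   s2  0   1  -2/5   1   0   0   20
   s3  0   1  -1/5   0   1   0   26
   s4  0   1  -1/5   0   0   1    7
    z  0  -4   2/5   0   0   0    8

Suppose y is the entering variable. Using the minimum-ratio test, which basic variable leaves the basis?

Column y entries and ratios — x: 4/1 = 4; s2: 20/1 = 20; s3: 26/1 = 26; s4: 7/1 = 7.
Smallest ratio is 4 in the row of x, so x leaves.

x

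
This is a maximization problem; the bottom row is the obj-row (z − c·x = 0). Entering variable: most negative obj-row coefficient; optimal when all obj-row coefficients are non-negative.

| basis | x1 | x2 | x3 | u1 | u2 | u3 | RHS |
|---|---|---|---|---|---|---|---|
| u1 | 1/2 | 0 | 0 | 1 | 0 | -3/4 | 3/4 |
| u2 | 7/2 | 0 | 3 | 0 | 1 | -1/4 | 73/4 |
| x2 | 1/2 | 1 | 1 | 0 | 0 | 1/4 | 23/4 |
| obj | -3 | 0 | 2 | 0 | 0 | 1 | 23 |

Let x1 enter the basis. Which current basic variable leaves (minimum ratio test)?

u1

Column x1 entries and ratios — u1: (3/4)/(1/2) = 3/2; u2: (73/4)/(7/2) = 73/14; x2: (23/4)/(1/2) = 23/2.
Smallest ratio is 3/2 in the row of u1, so u1 leaves.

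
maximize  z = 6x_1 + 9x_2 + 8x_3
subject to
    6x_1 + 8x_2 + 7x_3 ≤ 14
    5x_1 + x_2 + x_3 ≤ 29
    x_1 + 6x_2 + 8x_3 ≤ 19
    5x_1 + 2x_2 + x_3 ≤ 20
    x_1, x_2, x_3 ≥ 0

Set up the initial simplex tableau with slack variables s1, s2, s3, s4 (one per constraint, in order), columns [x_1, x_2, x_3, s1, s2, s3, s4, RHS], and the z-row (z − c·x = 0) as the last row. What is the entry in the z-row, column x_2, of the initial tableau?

-9

The z-row carries the negated objective coefficients: the x_2 entry is -9.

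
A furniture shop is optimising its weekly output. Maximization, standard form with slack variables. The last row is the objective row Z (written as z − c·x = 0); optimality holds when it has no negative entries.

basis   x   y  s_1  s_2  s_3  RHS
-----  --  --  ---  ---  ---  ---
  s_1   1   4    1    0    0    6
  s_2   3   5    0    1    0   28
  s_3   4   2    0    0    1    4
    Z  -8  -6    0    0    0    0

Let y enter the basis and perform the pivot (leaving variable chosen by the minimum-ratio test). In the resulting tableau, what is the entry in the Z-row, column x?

Ratio test on column y — row 1: 6/4 = 3/2; row 2: 28/5 = 28/5; row 3: 4/2 = 2. Minimum is 3/2 at row 1 (s_1 leaves); pivot element 4.
Divide row 1 by 4; eliminate column y from the other rows.
Z-row update in column x: -8 − (-6)·(1/4) = -13/2.

-13/2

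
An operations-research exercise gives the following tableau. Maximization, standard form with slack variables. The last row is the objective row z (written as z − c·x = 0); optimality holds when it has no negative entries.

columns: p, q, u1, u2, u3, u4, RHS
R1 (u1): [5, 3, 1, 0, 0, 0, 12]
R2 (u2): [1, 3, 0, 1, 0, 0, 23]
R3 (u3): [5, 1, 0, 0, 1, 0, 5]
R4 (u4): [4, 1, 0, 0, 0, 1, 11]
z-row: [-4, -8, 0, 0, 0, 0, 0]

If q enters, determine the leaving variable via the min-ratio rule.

Column q entries and ratios — u1: 12/3 = 4; u2: 23/3 = 23/3; u3: 5/1 = 5; u4: 11/1 = 11.
Smallest ratio is 4 in the row of u1, so u1 leaves.

u1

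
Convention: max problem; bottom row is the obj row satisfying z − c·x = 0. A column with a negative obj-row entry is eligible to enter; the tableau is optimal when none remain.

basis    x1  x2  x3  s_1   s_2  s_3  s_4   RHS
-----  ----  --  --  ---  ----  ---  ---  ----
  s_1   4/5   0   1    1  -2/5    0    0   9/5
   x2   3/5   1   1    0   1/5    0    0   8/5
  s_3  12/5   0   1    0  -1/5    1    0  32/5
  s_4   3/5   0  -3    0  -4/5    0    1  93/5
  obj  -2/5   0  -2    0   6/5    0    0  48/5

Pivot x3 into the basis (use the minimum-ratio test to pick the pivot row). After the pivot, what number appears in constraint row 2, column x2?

1

Ratio test on column x3 — row 1: (9/5)/1 = 9/5; row 2: (8/5)/1 = 8/5; row 3: (32/5)/1 = 32/5; row 4: entry -3 ≤ 0. Minimum is 8/5 at row 2 (x2 leaves); pivot element 1.
Divide row 2 by 1; eliminate column x3 from the other rows.
In the new row 2, the x2 entry is the old entry divided by the pivot: 1/1 = 1.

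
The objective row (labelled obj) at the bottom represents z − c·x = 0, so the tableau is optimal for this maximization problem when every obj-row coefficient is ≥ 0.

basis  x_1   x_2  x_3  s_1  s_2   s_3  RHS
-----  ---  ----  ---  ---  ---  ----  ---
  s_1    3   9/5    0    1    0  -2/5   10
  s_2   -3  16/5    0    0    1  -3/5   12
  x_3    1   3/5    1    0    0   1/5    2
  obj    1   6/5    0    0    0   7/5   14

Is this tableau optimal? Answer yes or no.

Every obj-row coefficient is ≥ 0, so the tableau is optimal.

yes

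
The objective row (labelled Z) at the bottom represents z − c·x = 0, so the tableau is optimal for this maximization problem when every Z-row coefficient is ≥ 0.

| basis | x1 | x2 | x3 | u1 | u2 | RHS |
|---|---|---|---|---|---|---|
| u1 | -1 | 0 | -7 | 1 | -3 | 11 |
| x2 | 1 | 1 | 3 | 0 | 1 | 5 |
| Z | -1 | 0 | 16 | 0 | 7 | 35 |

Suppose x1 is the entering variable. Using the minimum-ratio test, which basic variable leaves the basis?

x2

Column x1 entries and ratios — u1: -1 ≤ 0, skip; x2: 5/1 = 5.
Smallest ratio is 5 in the row of x2, so x2 leaves.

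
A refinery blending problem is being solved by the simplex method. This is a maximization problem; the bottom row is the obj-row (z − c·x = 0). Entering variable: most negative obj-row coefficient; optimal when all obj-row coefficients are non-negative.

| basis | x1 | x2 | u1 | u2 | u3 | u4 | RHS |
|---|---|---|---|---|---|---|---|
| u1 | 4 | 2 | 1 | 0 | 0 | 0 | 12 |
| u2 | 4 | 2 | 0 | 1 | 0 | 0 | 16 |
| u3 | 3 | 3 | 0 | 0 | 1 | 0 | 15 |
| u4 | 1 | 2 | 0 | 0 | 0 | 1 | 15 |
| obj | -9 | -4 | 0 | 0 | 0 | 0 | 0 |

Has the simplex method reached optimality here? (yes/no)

The obj-row has a negative entry -9 in column x1, so it is not optimal.

no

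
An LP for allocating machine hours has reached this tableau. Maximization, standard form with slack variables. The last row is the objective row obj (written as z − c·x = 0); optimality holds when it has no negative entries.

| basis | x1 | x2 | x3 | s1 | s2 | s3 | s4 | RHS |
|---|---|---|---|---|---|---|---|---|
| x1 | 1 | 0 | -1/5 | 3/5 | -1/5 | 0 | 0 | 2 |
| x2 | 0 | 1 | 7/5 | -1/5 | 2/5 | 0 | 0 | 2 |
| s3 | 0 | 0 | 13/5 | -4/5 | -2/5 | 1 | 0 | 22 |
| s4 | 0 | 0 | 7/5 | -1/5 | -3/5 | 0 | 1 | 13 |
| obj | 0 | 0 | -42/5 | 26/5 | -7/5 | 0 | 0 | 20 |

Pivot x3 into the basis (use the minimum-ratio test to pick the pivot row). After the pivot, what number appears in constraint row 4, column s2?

Ratio test on column x3 — row 1: entry -1/5 ≤ 0; row 2: 2/(7/5) = 10/7; row 3: 22/(13/5) = 110/13; row 4: 13/(7/5) = 65/7. Minimum is 10/7 at row 2 (x2 leaves); pivot element 7/5.
Divide row 2 by 7/5; eliminate column x3 from the other rows.
Row 4 update in column s2: -3/5 − (7/5)·(2/7) = -1.

-1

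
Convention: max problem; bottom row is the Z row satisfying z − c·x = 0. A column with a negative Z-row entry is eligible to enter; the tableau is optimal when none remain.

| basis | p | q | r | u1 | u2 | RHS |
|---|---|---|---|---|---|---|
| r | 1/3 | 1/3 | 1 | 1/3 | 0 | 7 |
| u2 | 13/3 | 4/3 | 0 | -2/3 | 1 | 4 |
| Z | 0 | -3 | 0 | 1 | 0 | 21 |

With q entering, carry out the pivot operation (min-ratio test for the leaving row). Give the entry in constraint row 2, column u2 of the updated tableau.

3/4

Ratio test on column q — row 1: 7/(1/3) = 21; row 2: 4/(4/3) = 3. Minimum is 3 at row 2 (u2 leaves); pivot element 4/3.
Divide row 2 by 4/3; eliminate column q from the other rows.
In the new row 2, the u2 entry is the old entry divided by the pivot: 1/(4/3) = 3/4.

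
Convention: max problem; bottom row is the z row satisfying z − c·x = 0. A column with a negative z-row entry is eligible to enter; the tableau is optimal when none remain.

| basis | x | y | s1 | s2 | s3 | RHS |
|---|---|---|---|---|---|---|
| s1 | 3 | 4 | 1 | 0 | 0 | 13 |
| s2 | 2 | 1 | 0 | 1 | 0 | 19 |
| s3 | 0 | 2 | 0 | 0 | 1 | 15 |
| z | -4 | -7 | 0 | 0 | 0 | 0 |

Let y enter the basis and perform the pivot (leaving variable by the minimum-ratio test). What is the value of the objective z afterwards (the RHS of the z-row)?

Ratio test on column y — row 1: 13/4 = 13/4; row 2: 19/1 = 19; row 3: 15/2 = 15/2. Minimum is 13/4 at row 1 (s1 leaves); pivot element 4.
Pivot on row 1; the z-row RHS becomes 0 − (-7)·(13/4) = 91/4.

91/4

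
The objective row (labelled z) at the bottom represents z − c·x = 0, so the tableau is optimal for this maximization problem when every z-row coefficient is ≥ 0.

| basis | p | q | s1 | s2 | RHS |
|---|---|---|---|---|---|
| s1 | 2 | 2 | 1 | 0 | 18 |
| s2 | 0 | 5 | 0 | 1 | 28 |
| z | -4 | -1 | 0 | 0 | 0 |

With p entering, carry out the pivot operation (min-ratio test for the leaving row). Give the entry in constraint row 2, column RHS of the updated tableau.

28

Ratio test on column p — row 1: 18/2 = 9; row 2: entry 0 ≤ 0. Minimum is 9 at row 1 (s1 leaves); pivot element 2.
Divide row 1 by 2; eliminate column p from the other rows.
Row 2 update in column RHS: 28 − 0·9 = 28.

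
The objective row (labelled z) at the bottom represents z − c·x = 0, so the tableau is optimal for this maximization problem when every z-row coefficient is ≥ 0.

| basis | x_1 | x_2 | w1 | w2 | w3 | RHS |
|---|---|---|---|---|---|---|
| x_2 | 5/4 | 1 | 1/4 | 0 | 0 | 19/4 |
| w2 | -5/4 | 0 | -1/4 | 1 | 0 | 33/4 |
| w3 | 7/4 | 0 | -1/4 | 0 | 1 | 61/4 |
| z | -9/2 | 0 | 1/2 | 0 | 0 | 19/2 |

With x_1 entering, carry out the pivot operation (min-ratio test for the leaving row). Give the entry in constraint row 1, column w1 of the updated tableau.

1/5

Ratio test on column x_1 — row 1: (19/4)/(5/4) = 19/5; row 2: entry -5/4 ≤ 0; row 3: (61/4)/(7/4) = 61/7. Minimum is 19/5 at row 1 (x_2 leaves); pivot element 5/4.
Divide row 1 by 5/4; eliminate column x_1 from the other rows.
In the new row 1, the w1 entry is the old entry divided by the pivot: (1/4)/(5/4) = 1/5.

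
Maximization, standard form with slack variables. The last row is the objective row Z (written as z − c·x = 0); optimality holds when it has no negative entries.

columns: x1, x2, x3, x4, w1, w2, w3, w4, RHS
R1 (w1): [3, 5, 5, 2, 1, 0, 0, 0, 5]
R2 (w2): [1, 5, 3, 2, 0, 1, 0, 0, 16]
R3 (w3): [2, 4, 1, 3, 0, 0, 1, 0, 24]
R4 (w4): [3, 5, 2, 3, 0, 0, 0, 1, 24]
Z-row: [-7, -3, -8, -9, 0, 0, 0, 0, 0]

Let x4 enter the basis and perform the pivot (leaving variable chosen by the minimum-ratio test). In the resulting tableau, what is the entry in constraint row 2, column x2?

0

Ratio test on column x4 — row 1: 5/2 = 5/2; row 2: 16/2 = 8; row 3: 24/3 = 8; row 4: 24/3 = 8. Minimum is 5/2 at row 1 (w1 leaves); pivot element 2.
Divide row 1 by 2; eliminate column x4 from the other rows.
Row 2 update in column x2: 5 − 2·(5/2) = 0.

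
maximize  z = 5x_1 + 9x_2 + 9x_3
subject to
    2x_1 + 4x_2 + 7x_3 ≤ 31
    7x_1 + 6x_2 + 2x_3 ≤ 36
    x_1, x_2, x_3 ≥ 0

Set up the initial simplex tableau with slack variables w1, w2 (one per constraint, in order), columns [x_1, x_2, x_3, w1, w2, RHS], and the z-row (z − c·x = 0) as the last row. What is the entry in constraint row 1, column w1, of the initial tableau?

Slack w1 belongs to constraint 1; its column is the unit vector e_1, so the entry in row 1 is 1.

1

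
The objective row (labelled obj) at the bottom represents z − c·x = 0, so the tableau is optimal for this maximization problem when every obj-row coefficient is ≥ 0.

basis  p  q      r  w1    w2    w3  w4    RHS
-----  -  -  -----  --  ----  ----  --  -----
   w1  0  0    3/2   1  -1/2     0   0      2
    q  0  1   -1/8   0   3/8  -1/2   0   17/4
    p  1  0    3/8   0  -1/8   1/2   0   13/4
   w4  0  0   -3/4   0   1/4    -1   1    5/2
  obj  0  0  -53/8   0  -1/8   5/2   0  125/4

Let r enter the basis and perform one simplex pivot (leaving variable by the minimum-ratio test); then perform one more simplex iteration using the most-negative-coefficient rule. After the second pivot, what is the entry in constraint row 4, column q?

0

Ratio test on column r — row 1: 2/(3/2) = 4/3; row 2: entry -1/8 ≤ 0; row 3: (13/4)/(3/8) = 26/3; row 4: entry -3/4 ≤ 0. Minimum is 4/3 at row 1 (w1 leaves); pivot element 3/2.
Divide row 1 by 3/2; eliminate column r from the other rows.
Second iteration: most negative obj-row entry is -7/3 in column w2, so w2 enters.
Ratio test on column w2 — row 1: entry -1/3 ≤ 0; row 2: (53/12)/(1/3) = 53/4; row 3: entry 0 ≤ 0; row 4: entry 0 ≤ 0. Minimum is 53/4 at row 2 (q leaves); pivot element 1/3.
Divide row 2 by 1/3; eliminate column w2 from the other rows.
After both pivots, the entry at constraint row 4, column q is 0.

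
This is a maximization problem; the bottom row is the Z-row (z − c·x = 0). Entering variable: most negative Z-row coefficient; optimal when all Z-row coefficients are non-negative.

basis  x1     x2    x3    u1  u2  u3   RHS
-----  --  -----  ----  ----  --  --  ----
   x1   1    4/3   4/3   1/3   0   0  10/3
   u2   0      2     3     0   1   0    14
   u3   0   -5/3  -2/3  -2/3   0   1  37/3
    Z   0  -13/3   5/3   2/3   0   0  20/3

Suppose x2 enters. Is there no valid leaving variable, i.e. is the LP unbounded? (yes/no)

no

Column x2 has positive entries in row(s) 1, 2, so the ratio test bounds it — not unbounded.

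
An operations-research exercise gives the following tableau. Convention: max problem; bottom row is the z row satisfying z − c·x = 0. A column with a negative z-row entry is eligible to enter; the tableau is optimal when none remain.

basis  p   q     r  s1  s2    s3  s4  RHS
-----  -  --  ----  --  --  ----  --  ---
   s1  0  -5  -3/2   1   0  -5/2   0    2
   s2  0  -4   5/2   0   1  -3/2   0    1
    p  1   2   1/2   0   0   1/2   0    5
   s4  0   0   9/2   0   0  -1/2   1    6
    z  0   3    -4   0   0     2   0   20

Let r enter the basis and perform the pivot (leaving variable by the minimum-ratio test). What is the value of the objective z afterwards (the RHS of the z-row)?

Ratio test on column r — row 1: entry -3/2 ≤ 0; row 2: 1/(5/2) = 2/5; row 3: 5/(1/2) = 10; row 4: 6/(9/2) = 4/3. Minimum is 2/5 at row 2 (s2 leaves); pivot element 5/2.
Pivot on row 2; the z-row RHS becomes 20 − (-4)·(2/5) = 108/5.

108/5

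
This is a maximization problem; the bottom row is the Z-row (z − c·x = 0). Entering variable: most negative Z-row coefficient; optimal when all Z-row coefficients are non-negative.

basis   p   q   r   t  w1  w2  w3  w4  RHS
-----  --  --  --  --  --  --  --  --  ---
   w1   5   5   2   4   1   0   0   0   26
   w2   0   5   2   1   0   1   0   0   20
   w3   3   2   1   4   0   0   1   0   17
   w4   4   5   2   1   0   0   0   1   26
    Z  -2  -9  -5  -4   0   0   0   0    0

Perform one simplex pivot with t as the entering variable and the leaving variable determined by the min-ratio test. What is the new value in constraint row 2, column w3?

Ratio test on column t — row 1: 26/4 = 13/2; row 2: 20/1 = 20; row 3: 17/4 = 17/4; row 4: 26/1 = 26. Minimum is 17/4 at row 3 (w3 leaves); pivot element 4.
Divide row 3 by 4; eliminate column t from the other rows.
Row 2 update in column w3: 0 − 1·(1/4) = -1/4.

-1/4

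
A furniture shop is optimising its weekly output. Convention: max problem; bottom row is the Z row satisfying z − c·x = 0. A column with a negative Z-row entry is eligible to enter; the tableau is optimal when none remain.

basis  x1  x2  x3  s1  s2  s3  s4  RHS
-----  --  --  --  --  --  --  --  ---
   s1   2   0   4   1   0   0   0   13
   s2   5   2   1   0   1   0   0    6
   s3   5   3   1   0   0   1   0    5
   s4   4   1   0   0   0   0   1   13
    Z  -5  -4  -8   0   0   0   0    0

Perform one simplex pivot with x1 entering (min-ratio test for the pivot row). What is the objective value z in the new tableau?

5

Ratio test on column x1 — row 1: 13/2 = 13/2; row 2: 6/5 = 6/5; row 3: 5/5 = 1; row 4: 13/4 = 13/4. Minimum is 1 at row 3 (s3 leaves); pivot element 5.
Pivot on row 3; the Z-row RHS becomes 0 − (-5)·1 = 5.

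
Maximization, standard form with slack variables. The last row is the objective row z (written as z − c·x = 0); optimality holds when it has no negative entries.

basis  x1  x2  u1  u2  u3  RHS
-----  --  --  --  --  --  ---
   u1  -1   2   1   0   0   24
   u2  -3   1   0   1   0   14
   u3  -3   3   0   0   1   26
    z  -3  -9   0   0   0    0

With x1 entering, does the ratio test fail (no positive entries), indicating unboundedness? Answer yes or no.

yes

Every constraint-row entry in column x1 is ≤ 0, so increasing x1 is unbounded.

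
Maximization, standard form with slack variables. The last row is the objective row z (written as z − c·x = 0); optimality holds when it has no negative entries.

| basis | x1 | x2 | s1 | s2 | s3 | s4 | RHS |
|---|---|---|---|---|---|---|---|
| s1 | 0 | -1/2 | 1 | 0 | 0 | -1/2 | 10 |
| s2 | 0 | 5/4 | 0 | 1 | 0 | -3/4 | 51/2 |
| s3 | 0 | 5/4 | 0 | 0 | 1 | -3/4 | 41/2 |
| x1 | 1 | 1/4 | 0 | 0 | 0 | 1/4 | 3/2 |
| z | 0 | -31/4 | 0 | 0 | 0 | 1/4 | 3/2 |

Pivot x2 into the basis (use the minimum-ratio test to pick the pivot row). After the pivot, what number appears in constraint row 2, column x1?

-5

Ratio test on column x2 — row 1: entry -1/2 ≤ 0; row 2: (51/2)/(5/4) = 102/5; row 3: (41/2)/(5/4) = 82/5; row 4: (3/2)/(1/4) = 6. Minimum is 6 at row 4 (x1 leaves); pivot element 1/4.
Divide row 4 by 1/4; eliminate column x2 from the other rows.
Row 2 update in column x1: 0 − (5/4)·4 = -5.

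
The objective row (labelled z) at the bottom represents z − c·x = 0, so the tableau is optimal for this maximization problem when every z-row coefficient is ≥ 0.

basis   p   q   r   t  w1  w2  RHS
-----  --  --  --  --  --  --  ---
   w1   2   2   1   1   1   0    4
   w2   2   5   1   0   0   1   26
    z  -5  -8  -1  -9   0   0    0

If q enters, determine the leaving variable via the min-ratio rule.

w1

Column q entries and ratios — w1: 4/2 = 2; w2: 26/5 = 26/5.
Smallest ratio is 2 in the row of w1, so w1 leaves.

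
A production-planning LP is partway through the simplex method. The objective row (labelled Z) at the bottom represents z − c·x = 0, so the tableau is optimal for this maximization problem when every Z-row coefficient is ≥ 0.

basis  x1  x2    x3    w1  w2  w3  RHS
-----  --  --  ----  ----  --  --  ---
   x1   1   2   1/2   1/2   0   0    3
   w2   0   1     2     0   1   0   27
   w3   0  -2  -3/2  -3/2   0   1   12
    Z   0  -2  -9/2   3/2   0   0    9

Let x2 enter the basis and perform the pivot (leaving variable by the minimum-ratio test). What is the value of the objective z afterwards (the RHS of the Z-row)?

Ratio test on column x2 — row 1: 3/2 = 3/2; row 2: 27/1 = 27; row 3: entry -2 ≤ 0. Minimum is 3/2 at row 1 (x1 leaves); pivot element 2.
Pivot on row 1; the Z-row RHS becomes 9 − (-2)·(3/2) = 12.

12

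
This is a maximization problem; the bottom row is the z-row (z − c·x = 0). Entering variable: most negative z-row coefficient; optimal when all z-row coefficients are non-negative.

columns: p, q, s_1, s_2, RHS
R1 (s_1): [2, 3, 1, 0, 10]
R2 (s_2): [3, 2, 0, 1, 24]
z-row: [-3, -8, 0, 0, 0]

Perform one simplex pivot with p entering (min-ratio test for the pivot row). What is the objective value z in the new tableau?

Ratio test on column p — row 1: 10/2 = 5; row 2: 24/3 = 8. Minimum is 5 at row 1 (s_1 leaves); pivot element 2.
Pivot on row 1; the z-row RHS becomes 0 − (-3)·5 = 15.

15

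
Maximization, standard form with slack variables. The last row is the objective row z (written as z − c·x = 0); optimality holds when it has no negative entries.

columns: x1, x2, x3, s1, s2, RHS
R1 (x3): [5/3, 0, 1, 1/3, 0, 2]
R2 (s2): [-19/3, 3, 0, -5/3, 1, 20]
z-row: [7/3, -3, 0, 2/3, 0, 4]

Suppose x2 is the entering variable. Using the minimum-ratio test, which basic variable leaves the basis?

s2

Column x2 entries and ratios — x3: 0 ≤ 0, skip; s2: 20/3 = 20/3.
Smallest ratio is 20/3 in the row of s2, so s2 leaves.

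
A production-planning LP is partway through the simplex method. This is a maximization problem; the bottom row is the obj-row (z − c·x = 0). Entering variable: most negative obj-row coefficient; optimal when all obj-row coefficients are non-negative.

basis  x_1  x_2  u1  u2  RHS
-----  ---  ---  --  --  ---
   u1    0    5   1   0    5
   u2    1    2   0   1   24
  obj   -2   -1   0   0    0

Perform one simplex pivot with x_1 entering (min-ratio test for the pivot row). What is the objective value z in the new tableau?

Ratio test on column x_1 — row 1: entry 0 ≤ 0; row 2: 24/1 = 24. Minimum is 24 at row 2 (u2 leaves); pivot element 1.
Pivot on row 2; the obj-row RHS becomes 0 − (-2)·24 = 48.

48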